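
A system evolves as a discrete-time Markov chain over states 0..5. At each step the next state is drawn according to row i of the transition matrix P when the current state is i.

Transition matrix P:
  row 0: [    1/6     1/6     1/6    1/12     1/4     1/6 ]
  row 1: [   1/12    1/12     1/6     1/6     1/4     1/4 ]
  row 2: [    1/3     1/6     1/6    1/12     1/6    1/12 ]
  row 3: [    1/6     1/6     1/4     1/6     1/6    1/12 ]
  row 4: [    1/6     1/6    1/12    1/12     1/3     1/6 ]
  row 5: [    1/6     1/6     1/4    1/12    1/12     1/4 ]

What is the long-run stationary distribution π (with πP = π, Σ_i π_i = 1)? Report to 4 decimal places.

π = [0.1824, 0.1538, 0.1716, 0.1049, 0.2166, 0.1707]

Balance equations π_j = Σ_i π_i·P[i][j]:
  π_0 = 1/6·π_0 + 1/12·π_1 + 1/3·π_2 + 1/6·π_3 + 1/6·π_4 + 1/6·π_5
  π_1 = 1/6·π_0 + 1/12·π_1 + 1/6·π_2 + 1/6·π_3 + 1/6·π_4 + 1/6·π_5
  π_2 = 1/6·π_0 + 1/6·π_1 + 1/6·π_2 + 1/4·π_3 + 1/12·π_4 + 1/4·π_5
  π_3 = 1/12·π_0 + 1/6·π_1 + 1/12·π_2 + 1/6·π_3 + 1/12·π_4 + 1/12·π_5
  π_4 = 1/4·π_0 + 1/4·π_1 + 1/6·π_2 + 1/6·π_3 + 1/3·π_4 + 1/12·π_5
  normalize: π_0 + π_1 + π_2 + π_3 + π_4 + π_5 = 1
Solving the linear system gives exactly π = [1459/7997, 2/13, 17838/103961, 15/143, 22514/103961, 1613/9451].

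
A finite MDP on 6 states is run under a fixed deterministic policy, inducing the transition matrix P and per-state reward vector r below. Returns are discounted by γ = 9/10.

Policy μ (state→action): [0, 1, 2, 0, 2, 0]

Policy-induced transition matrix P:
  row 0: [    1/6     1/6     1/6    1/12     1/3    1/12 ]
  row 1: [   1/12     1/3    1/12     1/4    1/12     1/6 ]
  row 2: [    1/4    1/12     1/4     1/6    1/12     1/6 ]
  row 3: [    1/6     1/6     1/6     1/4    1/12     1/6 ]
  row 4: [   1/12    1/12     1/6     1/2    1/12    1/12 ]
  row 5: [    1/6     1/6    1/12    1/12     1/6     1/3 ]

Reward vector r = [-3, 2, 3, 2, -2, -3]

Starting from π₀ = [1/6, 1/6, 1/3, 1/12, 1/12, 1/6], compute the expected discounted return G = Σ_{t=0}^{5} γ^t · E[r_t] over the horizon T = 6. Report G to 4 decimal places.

t=0: π = [0.1667, 0.1667, 0.3333, 0.0833, 0.0833, 0.1667], E[r] = 0.3333, γ^t·E[r] = 0.333333, running G = 0.333333
t=1: π = [0.1736, 0.1597, 0.1667, 0.1875, 0.1389, 0.1736], E[r] = -0.1250, γ^t·E[r] = -0.112500, running G = 0.220833
t=2: π = [0.1557, 0.1678, 0.1528, 0.2130, 0.1412, 0.1696], E[r] = -0.0382, γ^t·E[r] = -0.030938, running G = 0.189896
t=3: π = [0.1536, 0.1701, 0.1513, 0.2184, 0.1364, 0.1702], E[r] = -0.0134, γ^t·E[r] = -0.009773, running G = 0.180122
t=4: π = [0.1537, 0.1711, 0.1509, 0.2175, 0.1359, 0.1709], E[r] = -0.0158, γ^t·E[r] = -0.010339, running G = 0.169784
t=5: π = [0.1537, 0.1713, 0.1507, 0.2173, 0.1360, 0.1710], E[r] = -0.0166, γ^t·E[r] = -0.009803, running G = 0.159981

G = 0.1600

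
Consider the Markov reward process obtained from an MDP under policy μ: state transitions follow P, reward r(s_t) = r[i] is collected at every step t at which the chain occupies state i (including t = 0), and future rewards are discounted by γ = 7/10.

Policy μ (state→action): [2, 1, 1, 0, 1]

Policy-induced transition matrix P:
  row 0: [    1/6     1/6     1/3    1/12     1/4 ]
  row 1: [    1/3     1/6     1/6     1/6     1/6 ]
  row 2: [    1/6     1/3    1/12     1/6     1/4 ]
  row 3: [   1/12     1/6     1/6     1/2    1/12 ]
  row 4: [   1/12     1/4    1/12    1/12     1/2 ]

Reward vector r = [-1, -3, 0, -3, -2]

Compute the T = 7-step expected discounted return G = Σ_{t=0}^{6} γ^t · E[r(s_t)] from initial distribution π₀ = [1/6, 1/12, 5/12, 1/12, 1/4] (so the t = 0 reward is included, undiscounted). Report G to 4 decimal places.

G = -5.1682

t=0: π = [0.1667, 0.0833, 0.4167, 0.0833, 0.2500], E[r] = -1.1667, γ^t·E[r] = -1.166667, running G = -1.166667
t=1: π = [0.1528, 0.2569, 0.1389, 0.1597, 0.2917], E[r] = -1.9861, γ^t·E[r] = -1.390278, running G = -2.556944
t=2: π = [0.1719, 0.2141, 0.1563, 0.1829, 0.2749], E[r] = -1.9126, γ^t·E[r] = -0.937182, running G = -3.494126
t=3: π = [0.1642, 0.2156, 0.1594, 0.1904, 0.2704], E[r] = -1.9230, γ^t·E[r] = -0.659600, running G = -4.153726
t=4: π = [0.1642, 0.2158, 0.1582, 0.1939, 0.2679], E[r] = -1.9290, γ^t·E[r] = -0.463162, running G = -4.616888
t=5: π = [0.1641, 0.2154, 0.1585, 0.1953, 0.2667], E[r] = -1.9295, γ^t·E[r] = -0.324285, running G = -4.941173
t=6: π = [0.1641, 0.2153, 0.1586, 0.1959, 0.2662], E[r] = -1.9299, γ^t·E[r] = -0.227054, running G = -5.168228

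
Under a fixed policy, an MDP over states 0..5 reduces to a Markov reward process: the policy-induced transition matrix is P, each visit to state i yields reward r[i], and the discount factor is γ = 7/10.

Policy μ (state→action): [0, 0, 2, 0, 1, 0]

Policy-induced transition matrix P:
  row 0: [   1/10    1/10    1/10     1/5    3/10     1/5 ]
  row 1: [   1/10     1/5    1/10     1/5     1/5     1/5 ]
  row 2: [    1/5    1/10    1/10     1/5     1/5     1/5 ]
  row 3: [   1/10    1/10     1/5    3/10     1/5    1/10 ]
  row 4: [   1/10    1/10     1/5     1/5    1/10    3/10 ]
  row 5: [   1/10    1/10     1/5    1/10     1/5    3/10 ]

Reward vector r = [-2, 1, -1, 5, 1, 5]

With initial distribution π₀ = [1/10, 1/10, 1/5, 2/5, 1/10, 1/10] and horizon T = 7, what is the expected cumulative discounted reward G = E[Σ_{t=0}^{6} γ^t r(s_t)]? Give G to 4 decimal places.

G = 6.3999

t=0: π = [0.1000, 0.1000, 0.2000, 0.4000, 0.1000, 0.1000], E[r] = 2.3000, γ^t·E[r] = 2.300000, running G = 2.300000
t=1: π = [0.1200, 0.1100, 0.1600, 0.2300, 0.2000, 0.1800], E[r] = 1.9600, γ^t·E[r] = 1.372000, running G = 3.672000
t=2: π = [0.1160, 0.1110, 0.1610, 0.2050, 0.1920, 0.2150], E[r] = 2.0100, γ^t·E[r] = 0.984900, running G = 4.656900
t=3: π = [0.1161, 0.1111, 0.1612, 0.1990, 0.1924, 0.2202], E[r] = 2.0061, γ^t·E[r] = 0.688092, running G = 5.344992
t=4: π = [0.1161, 0.1111, 0.1612, 0.1979, 0.1924, 0.2214], E[r] = 2.0063, γ^t·E[r] = 0.481708, running G = 5.826700
t=5: π = [0.1161, 0.1111, 0.1612, 0.1977, 0.1924, 0.2216], E[r] = 2.0063, γ^t·E[r] = 0.337195, running G = 6.163895
t=6: π = [0.1161, 0.1111, 0.1612, 0.1976, 0.1924, 0.2216], E[r] = 2.0063, γ^t·E[r] = 0.236037, running G = 6.399932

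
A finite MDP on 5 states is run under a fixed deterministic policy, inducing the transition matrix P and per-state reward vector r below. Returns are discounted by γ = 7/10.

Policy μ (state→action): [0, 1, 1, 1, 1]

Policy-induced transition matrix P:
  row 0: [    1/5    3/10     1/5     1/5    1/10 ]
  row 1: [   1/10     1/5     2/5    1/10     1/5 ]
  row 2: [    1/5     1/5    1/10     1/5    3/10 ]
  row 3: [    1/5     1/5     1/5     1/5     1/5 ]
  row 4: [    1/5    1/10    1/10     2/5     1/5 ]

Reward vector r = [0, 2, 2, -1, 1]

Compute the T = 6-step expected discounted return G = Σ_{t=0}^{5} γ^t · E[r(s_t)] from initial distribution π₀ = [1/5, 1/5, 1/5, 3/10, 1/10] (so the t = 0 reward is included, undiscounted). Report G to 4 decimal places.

t=0: π = [0.2000, 0.2000, 0.2000, 0.3000, 0.1000], E[r] = 0.6000, γ^t·E[r] = 0.600000, running G = 0.600000
t=1: π = [0.1800, 0.2100, 0.2100, 0.2000, 0.2000], E[r] = 0.8400, γ^t·E[r] = 0.588000, running G = 1.188000
t=2: π = [0.1790, 0.1980, 0.2010, 0.2190, 0.2030], E[r] = 0.7820, γ^t·E[r] = 0.383180, running G = 1.571180
t=3: π = [0.1802, 0.1976, 0.1992, 0.2208, 0.2022], E[r] = 0.7750, γ^t·E[r] = 0.265825, running G = 1.837005
t=4: π = [0.1802, 0.1978, 0.1994, 0.2207, 0.2019], E[r] = 0.7756, γ^t·E[r] = 0.186217, running G = 2.023222
t=5: π = [0.1802, 0.1978, 0.1994, 0.2206, 0.2019], E[r] = 0.7758, γ^t·E[r] = 0.130396, running G = 2.153618

G = 2.1536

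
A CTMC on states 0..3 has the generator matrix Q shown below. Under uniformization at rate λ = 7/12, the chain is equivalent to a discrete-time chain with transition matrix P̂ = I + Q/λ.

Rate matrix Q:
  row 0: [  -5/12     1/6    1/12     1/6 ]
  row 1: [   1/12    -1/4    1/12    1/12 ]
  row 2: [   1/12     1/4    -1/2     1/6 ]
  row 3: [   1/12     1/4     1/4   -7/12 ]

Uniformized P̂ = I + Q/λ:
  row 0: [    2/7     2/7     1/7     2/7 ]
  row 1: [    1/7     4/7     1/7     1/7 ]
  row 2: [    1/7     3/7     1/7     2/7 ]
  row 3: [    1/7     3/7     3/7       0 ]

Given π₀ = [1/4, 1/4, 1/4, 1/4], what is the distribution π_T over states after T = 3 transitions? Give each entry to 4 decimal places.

t=0: π = [0.2500, 0.2500, 0.2500, 0.2500]
t=1: π = [0.1786, 0.4286, 0.2143, 0.1786]
t=2: π = [0.1684, 0.4643, 0.1939, 0.1735]
t=3: π = [0.1669, 0.4708, 0.1924, 0.1698]

π = [0.1669, 0.4708, 0.1924, 0.1698]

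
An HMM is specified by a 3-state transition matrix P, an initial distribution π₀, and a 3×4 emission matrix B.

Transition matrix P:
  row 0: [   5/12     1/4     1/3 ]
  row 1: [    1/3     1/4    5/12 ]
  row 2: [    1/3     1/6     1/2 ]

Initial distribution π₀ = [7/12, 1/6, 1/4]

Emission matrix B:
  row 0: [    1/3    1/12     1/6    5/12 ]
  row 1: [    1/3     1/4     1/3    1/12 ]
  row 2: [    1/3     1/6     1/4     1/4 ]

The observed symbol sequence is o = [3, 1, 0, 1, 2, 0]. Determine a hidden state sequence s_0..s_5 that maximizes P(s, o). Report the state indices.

path = [0, 2, 2, 2, 2, 2]

t=0: δ = [2.431e-01, 1.389e-02, 6.250e-02]  (obs o_0=3)
t=1: δ = [8.439e-03, 1.519e-02, 1.350e-02]  ψ = [0, 0, 0]  (obs o_1=1)
t=2: δ = [1.688e-03, 1.266e-03, 2.251e-03]  ψ = [1, 1, 2]  (obs o_2=0)
t=3: δ = [6.251e-05, 1.055e-04, 1.875e-04]  ψ = [2, 0, 2]  (obs o_3=1)
t=4: δ = [1.042e-05, 1.042e-05, 2.344e-05]  ψ = [2, 2, 2]  (obs o_4=2)
t=5: δ = [2.605e-06, 1.302e-06, 3.907e-06]  ψ = [2, 2, 2]  (obs o_5=0)
backtrack: best end state = 2; path = [0, 2, 2, 2, 2, 2]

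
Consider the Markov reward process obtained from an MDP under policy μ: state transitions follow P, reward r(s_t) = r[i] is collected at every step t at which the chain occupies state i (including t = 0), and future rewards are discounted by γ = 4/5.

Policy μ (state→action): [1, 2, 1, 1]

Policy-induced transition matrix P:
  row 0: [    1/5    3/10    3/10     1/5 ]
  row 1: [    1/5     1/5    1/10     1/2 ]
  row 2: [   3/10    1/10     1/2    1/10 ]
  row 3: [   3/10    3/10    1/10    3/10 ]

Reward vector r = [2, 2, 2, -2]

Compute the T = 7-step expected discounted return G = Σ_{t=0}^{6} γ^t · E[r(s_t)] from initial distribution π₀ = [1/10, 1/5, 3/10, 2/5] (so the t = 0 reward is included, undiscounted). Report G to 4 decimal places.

G = 3.1154

t=0: π = [0.1000, 0.2000, 0.3000, 0.4000], E[r] = 0.4000, γ^t·E[r] = 0.400000, running G = 0.400000
t=1: π = [0.2700, 0.2200, 0.2400, 0.2700], E[r] = 0.9200, γ^t·E[r] = 0.736000, running G = 1.136000
t=2: π = [0.2510, 0.2300, 0.2500, 0.2690], E[r] = 0.9240, γ^t·E[r] = 0.591360, running G = 1.727360
t=3: π = [0.2519, 0.2270, 0.2502, 0.2709], E[r] = 0.9164, γ^t·E[r] = 0.469197, running G = 2.196557
t=4: π = [0.2521, 0.2273, 0.2505, 0.2702], E[r] = 0.9193, γ^t·E[r] = 0.376553, running G = 2.573110
t=5: π = [0.2521, 0.2272, 0.2506, 0.2701], E[r] = 0.9194, γ^t·E[r] = 0.301270, running G = 2.874381
t=6: π = [0.2521, 0.2272, 0.2507, 0.2701], E[r] = 0.9196, γ^t·E[r] = 0.241058, running G = 3.115439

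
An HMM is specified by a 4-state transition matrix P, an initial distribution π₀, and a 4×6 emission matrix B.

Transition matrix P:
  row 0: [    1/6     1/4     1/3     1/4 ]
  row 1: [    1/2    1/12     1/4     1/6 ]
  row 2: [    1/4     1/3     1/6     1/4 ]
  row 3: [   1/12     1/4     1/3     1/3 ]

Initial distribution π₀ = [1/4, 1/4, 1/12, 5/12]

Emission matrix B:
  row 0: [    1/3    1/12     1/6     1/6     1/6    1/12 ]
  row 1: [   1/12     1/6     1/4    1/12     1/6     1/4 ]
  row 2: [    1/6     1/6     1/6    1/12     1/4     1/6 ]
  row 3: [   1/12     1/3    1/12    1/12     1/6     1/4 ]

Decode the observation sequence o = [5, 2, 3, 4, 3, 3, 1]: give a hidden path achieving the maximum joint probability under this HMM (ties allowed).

t=0: δ = [2.083e-02, 6.250e-02, 1.389e-02, 1.042e-01]  (obs o_0=5)
t=1: δ = [5.208e-03, 6.510e-03, 5.787e-03, 2.894e-03]  ψ = [1, 3, 3, 3]  (obs o_1=2)
t=2: δ = [5.425e-04, 1.608e-04, 1.447e-04, 1.206e-04]  ψ = [1, 2, 0, 2]  (obs o_2=3)
t=3: δ = [1.507e-05, 2.261e-05, 4.521e-05, 2.261e-05]  ψ = [0, 0, 0, 0]  (obs o_3=4)
t=4: δ = [1.884e-06, 1.256e-06, 6.279e-07, 9.419e-07]  ψ = [1, 2, 2, 2]  (obs o_4=3)
t=5: δ = [1.047e-07, 3.925e-08, 5.233e-08, 3.925e-08]  ψ = [1, 0, 0, 0]  (obs o_5=3)
t=6: δ = [1.635e-09, 4.361e-09, 5.814e-09, 8.721e-09]  ψ = [1, 0, 0, 0]  (obs o_6=1)
backtrack: best end state = 3; path = [3, 1, 0, 2, 1, 0, 3]

path = [3, 1, 0, 2, 1, 0, 3]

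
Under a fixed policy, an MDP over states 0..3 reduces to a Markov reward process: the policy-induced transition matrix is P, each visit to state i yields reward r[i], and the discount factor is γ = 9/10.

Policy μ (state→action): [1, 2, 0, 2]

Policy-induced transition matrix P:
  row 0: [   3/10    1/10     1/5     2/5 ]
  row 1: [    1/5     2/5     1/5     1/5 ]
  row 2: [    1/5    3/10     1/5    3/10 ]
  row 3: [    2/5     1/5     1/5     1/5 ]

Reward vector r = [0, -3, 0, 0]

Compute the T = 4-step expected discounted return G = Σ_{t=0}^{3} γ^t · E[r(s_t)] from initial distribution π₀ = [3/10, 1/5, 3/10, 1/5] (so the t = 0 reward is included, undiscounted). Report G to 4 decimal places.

t=0: π = [0.3000, 0.2000, 0.3000, 0.2000], E[r] = -0.6000, γ^t·E[r] = -0.600000, running G = -0.600000
t=1: π = [0.2700, 0.2400, 0.2000, 0.2900], E[r] = -0.7200, γ^t·E[r] = -0.648000, running G = -1.248000
t=2: π = [0.2850, 0.2410, 0.2000, 0.2740], E[r] = -0.7230, γ^t·E[r] = -0.585630, running G = -1.833630
t=3: π = [0.2833, 0.2397, 0.2000, 0.2770], E[r] = -0.7191, γ^t·E[r] = -0.524224, running G = -2.357854

G = -2.3579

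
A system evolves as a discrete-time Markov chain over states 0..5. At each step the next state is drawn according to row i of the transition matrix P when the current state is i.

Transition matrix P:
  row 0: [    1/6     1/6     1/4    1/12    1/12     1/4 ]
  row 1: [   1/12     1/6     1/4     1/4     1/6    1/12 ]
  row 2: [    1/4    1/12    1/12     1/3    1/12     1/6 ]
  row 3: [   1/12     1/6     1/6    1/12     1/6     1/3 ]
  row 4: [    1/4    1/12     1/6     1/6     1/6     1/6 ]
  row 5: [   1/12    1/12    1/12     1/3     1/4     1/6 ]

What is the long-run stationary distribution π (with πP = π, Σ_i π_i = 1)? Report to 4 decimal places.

Balance equations π_j = Σ_i π_i·P[i][j]:
  π_0 = 1/6·π_0 + 1/12·π_1 + 1/4·π_2 + 1/12·π_3 + 1/4·π_4 + 1/12·π_5
  π_1 = 1/6·π_0 + 1/6·π_1 + 1/12·π_2 + 1/6·π_3 + 1/12·π_4 + 1/12·π_5
  π_2 = 1/4·π_0 + 1/4·π_1 + 1/12·π_2 + 1/6·π_3 + 1/6·π_4 + 1/12·π_5
  π_3 = 1/12·π_0 + 1/4·π_1 + 1/3·π_2 + 1/12·π_3 + 1/6·π_4 + 1/3·π_5
  π_4 = 1/12·π_0 + 1/6·π_1 + 1/12·π_2 + 1/6·π_3 + 1/6·π_4 + 1/4·π_5
  normalize: π_0 + π_1 + π_2 + π_3 + π_4 + π_5 = 1
Solving the linear system gives exactly π = [4245/28574, 271/2198, 1299/8164, 2967/14287, 2257/14287, 11623/57148].

π = [0.1486, 0.1233, 0.1591, 0.2077, 0.1580, 0.2034]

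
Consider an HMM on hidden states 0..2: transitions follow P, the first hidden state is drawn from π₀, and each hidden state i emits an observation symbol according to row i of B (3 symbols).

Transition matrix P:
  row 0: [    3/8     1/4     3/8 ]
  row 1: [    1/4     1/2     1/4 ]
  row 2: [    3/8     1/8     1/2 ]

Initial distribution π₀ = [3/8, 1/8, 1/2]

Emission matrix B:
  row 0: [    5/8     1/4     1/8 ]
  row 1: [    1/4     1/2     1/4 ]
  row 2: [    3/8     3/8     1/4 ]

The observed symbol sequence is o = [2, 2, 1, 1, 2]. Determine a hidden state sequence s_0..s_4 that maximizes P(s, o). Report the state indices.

t=0: δ = [4.688e-02, 3.125e-02, 1.250e-01]  (obs o_0=2)
t=1: δ = [5.859e-03, 3.906e-03, 1.562e-02]  ψ = [2, 1, 2]  (obs o_1=2)
t=2: δ = [1.465e-03, 9.766e-04, 2.930e-03]  ψ = [2, 1, 2]  (obs o_2=1)
t=3: δ = [2.747e-04, 2.441e-04, 5.493e-04]  ψ = [2, 1, 2]  (obs o_3=1)
t=4: δ = [2.575e-05, 3.052e-05, 6.866e-05]  ψ = [2, 1, 2]  (obs o_4=2)
backtrack: best end state = 2; path = [2, 2, 2, 2, 2]

path = [2, 2, 2, 2, 2]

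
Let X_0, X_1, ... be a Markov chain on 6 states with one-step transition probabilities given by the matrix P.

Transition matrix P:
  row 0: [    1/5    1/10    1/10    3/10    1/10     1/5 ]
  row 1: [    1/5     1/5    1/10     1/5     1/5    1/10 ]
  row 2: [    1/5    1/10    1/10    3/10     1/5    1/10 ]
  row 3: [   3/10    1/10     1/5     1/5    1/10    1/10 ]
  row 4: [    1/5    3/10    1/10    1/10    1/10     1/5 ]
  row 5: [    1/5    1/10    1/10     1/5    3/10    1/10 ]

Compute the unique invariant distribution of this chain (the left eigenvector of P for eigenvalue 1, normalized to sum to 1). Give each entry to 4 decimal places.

π = [0.2219, 0.1454, 0.1219, 0.2190, 0.1543, 0.1376]

Balance equations π_j = Σ_i π_i·P[i][j]:
  π_0 = 1/5·π_0 + 1/5·π_1 + 1/5·π_2 + 3/10·π_3 + 1/5·π_4 + 1/5·π_5
  π_1 = 1/10·π_0 + 1/5·π_1 + 1/10·π_2 + 1/10·π_3 + 3/10·π_4 + 1/10·π_5
  π_2 = 1/10·π_0 + 1/10·π_1 + 1/10·π_2 + 1/5·π_3 + 1/10·π_4 + 1/10·π_5
  π_3 = 3/10·π_0 + 1/5·π_1 + 3/10·π_2 + 1/5·π_3 + 1/10·π_4 + 1/5·π_5
  π_4 = 1/10·π_0 + 1/5·π_1 + 1/5·π_2 + 1/10·π_3 + 1/10·π_4 + 3/10·π_5
  normalize: π_0 + π_1 + π_2 + π_3 + π_4 + π_5 = 1
Solving the linear system gives exactly π = [23461/105730, 7686/52865, 6444/52865, 2315/10573, 16309/105730, 15/109].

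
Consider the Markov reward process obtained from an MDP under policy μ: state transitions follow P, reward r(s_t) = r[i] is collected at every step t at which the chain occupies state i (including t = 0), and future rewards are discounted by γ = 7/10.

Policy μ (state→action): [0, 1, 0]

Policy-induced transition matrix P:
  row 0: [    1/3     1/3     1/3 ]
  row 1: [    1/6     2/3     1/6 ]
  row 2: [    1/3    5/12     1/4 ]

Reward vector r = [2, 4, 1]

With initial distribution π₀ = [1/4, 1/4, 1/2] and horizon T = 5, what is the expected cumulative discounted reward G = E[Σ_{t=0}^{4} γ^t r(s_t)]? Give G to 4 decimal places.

t=0: π = [0.2500, 0.2500, 0.5000], E[r] = 2.0000, γ^t·E[r] = 2.000000, running G = 2.000000
t=1: π = [0.2917, 0.4583, 0.2500], E[r] = 2.6667, γ^t·E[r] = 1.866667, running G = 3.866667
t=2: π = [0.2569, 0.5069, 0.2361], E[r] = 2.7778, γ^t·E[r] = 1.361111, running G = 5.227778
t=3: π = [0.2488, 0.5220, 0.2292], E[r] = 2.8148, γ^t·E[r] = 0.965481, running G = 6.193259
t=4: π = [0.2463, 0.5264, 0.2272], E[r] = 2.8256, γ^t·E[r] = 0.678431, running G = 6.871690

G = 6.8717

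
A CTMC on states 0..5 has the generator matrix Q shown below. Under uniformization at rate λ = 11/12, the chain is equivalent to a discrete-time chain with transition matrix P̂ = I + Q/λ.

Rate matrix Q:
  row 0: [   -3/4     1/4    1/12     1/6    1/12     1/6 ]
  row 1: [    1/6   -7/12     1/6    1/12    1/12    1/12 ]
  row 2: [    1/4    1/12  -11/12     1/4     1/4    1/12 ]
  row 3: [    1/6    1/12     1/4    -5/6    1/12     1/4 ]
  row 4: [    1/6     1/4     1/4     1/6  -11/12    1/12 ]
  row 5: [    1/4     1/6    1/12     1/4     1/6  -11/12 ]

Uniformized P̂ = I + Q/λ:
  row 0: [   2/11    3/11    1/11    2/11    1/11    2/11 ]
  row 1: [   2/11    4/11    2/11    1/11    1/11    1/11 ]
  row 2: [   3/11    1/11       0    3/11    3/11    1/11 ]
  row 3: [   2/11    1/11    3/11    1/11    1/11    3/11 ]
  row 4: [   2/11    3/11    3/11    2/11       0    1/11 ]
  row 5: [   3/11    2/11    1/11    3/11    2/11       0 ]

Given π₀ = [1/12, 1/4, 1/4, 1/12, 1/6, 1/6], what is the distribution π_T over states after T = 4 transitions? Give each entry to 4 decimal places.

t=0: π = [0.0833, 0.2500, 0.2500, 0.0833, 0.1667, 0.1667]
t=1: π = [0.2197, 0.2197, 0.1364, 0.1894, 0.1364, 0.0985]
t=2: π = [0.2032, 0.2245, 0.1577, 0.1660, 0.1123, 0.1364]
t=3: π = [0.2086, 0.2219, 0.1476, 0.1731, 0.1218, 0.1272]
t=4: π = [0.2068, 0.2230, 0.1513, 0.1709, 0.1182, 0.1298]

π = [0.2068, 0.2230, 0.1513, 0.1709, 0.1182, 0.1298]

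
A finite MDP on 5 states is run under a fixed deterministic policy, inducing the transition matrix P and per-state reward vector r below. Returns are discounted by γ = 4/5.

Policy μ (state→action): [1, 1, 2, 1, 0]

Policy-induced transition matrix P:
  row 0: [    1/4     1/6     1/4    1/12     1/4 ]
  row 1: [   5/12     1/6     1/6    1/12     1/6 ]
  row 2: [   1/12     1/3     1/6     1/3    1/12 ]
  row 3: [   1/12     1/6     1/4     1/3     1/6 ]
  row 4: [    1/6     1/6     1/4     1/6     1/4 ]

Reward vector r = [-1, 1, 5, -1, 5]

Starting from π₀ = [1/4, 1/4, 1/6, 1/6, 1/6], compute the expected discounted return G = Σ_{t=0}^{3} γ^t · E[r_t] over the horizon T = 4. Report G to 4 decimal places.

t=0: π = [0.2500, 0.2500, 0.1667, 0.1667, 0.1667], E[r] = 1.5000, γ^t·E[r] = 1.500000, running G = 1.500000
t=1: π = [0.2222, 0.1944, 0.2153, 0.1806, 0.1875], E[r] = 1.8056, γ^t·E[r] = 1.444444, running G = 2.944444
t=2: π = [0.2008, 0.2025, 0.2159, 0.1979, 0.1829], E[r] = 1.7975, γ^t·E[r] = 1.150370, running G = 4.094815
t=3: π = [0.1996, 0.2026, 0.2151, 0.2020, 0.1807], E[r] = 1.7800, γ^t·E[r] = 0.911358, running G = 5.006173

G = 5.0062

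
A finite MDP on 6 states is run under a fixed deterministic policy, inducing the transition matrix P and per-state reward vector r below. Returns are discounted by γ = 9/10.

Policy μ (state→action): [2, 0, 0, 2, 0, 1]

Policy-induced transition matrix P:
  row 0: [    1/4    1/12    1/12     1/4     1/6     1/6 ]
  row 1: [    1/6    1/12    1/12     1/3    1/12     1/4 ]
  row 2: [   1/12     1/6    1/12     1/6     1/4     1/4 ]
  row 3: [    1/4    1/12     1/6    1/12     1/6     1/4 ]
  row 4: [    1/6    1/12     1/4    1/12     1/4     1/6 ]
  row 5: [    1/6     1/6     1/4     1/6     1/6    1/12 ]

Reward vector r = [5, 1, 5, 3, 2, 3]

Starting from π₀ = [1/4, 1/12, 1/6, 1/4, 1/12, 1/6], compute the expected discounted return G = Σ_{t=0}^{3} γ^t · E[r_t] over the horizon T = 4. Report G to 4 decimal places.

t=0: π = [0.2500, 0.0833, 0.1667, 0.2500, 0.0833, 0.1667], E[r] = 3.5833, γ^t·E[r] = 3.583333, running G = 3.583333
t=1: π = [0.1944, 0.1111, 0.1458, 0.1736, 0.1806, 0.1944], E[r] = 3.2778, γ^t·E[r] = 2.950000, running G = 6.533333
t=2: π = [0.1852, 0.1117, 0.1603, 0.1719, 0.1846, 0.1863], E[r] = 3.2830, γ^t·E[r] = 2.659219, running G = 9.192552
t=3: π = [0.1831, 0.1122, 0.1595, 0.1710, 0.1861, 0.1881], E[r] = 3.2745, γ^t·E[r] = 2.387145, running G = 11.579697

G = 11.5797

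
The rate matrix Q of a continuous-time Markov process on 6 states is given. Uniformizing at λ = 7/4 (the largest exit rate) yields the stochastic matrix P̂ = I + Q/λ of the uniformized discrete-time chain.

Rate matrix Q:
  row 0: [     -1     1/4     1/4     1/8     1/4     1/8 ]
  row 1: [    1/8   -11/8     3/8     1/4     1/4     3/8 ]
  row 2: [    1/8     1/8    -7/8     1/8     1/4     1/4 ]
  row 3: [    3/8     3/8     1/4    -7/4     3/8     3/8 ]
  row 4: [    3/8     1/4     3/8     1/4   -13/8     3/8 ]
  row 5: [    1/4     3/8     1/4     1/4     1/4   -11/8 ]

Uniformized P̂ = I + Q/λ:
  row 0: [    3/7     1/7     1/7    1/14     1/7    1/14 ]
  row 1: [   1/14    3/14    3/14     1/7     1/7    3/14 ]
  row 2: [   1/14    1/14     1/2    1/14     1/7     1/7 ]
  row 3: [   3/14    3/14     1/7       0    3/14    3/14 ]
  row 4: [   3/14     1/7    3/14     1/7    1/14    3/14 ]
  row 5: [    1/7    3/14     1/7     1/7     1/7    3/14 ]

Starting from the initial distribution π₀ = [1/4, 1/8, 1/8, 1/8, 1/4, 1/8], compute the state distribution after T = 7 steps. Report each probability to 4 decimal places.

π = [0.1828, 0.1548, 0.2549, 0.0976, 0.1398, 0.1700]

t=0: π = [0.2500, 0.1250, 0.1250, 0.1250, 0.2500, 0.1250]
t=1: π = [0.2232, 0.1607, 0.2143, 0.0982, 0.1339, 0.1696]
t=2: π = [0.1964, 0.1582, 0.2404, 0.0976, 0.1403, 0.1671]
t=3: π = [0.1875, 0.1559, 0.2500, 0.0977, 0.1398, 0.1691]
t=4: π = [0.1844, 0.1552, 0.2533, 0.0976, 0.1399, 0.1696]
t=5: π = [0.1833, 0.1549, 0.2544, 0.0976, 0.1398, 0.1699]
t=6: π = [0.1830, 0.1549, 0.2548, 0.0976, 0.1398, 0.1699]
t=7: π = [0.1828, 0.1548, 0.2549, 0.0976, 0.1398, 0.1700]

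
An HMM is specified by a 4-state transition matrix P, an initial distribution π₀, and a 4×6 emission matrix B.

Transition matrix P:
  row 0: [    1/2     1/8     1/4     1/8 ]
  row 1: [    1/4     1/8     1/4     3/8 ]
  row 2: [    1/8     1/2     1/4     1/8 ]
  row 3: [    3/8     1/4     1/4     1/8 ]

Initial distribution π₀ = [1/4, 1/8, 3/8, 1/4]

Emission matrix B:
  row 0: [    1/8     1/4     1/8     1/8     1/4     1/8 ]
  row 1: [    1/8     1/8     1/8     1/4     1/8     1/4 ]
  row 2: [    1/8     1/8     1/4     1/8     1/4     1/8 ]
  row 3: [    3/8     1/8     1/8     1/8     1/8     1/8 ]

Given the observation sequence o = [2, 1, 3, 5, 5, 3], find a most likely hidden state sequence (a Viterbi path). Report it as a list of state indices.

t=0: δ = [3.125e-02, 1.562e-02, 9.375e-02, 3.125e-02]  (obs o_0=2)
t=1: δ = [3.906e-03, 5.859e-03, 2.930e-03, 1.465e-03]  ψ = [0, 2, 2, 2]  (obs o_1=1)
t=2: δ = [2.441e-04, 3.662e-04, 1.831e-04, 2.747e-04]  ψ = [0, 2, 1, 1]  (obs o_2=3)
t=3: δ = [1.526e-05, 2.289e-05, 1.144e-05, 1.717e-05]  ψ = [0, 2, 1, 1]  (obs o_3=5)
t=4: δ = [9.537e-07, 1.431e-06, 7.153e-07, 1.073e-06]  ψ = [0, 2, 1, 1]  (obs o_4=5)
t=5: δ = [5.960e-08, 8.941e-08, 4.470e-08, 6.706e-08]  ψ = [0, 2, 1, 1]  (obs o_5=3)
backtrack: best end state = 1; path = [2, 1, 2, 1, 2, 1]

path = [2, 1, 2, 1, 2, 1]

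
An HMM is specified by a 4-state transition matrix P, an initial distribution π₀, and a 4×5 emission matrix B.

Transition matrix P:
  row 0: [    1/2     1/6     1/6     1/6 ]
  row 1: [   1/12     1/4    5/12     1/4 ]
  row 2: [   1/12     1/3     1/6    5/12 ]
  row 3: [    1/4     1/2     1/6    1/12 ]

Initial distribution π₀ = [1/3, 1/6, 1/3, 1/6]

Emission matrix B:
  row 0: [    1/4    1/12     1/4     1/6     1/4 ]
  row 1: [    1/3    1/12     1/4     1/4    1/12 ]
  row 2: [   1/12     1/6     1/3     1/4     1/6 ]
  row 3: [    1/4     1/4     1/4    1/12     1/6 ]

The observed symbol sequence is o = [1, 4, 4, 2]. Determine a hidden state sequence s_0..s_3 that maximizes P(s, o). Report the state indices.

path = [0, 0, 0, 0]

t=0: δ = [2.778e-02, 1.389e-02, 5.556e-02, 4.167e-02]  (obs o_0=1)
t=1: δ = [3.472e-03, 1.736e-03, 1.543e-03, 3.858e-03]  ψ = [0, 3, 2, 2]  (obs o_1=4)
t=2: δ = [4.340e-04, 1.608e-04, 1.206e-04, 1.072e-04]  ψ = [0, 3, 1, 2]  (obs o_2=4)
t=3: δ = [5.425e-05, 1.808e-05, 2.411e-05, 1.808e-05]  ψ = [0, 0, 0, 0]  (obs o_3=2)
backtrack: best end state = 0; path = [0, 0, 0, 0]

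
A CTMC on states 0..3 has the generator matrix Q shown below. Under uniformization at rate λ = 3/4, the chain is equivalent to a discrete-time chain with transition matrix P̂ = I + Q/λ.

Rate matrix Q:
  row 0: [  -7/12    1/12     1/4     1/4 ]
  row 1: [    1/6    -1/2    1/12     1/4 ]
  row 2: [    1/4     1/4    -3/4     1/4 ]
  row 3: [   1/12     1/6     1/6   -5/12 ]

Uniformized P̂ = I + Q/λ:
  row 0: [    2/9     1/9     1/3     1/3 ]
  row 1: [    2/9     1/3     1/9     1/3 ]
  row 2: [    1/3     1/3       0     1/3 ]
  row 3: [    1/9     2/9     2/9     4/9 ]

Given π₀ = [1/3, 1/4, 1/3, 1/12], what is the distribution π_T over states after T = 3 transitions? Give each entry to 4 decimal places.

t=0: π = [0.3333, 0.2500, 0.3333, 0.0833]
t=1: π = [0.2500, 0.2500, 0.1574, 0.3426]
t=2: π = [0.2016, 0.2397, 0.1872, 0.3714]
t=3: π = [0.2018, 0.2473, 0.1764, 0.3746]

π = [0.2018, 0.2473, 0.1764, 0.3746]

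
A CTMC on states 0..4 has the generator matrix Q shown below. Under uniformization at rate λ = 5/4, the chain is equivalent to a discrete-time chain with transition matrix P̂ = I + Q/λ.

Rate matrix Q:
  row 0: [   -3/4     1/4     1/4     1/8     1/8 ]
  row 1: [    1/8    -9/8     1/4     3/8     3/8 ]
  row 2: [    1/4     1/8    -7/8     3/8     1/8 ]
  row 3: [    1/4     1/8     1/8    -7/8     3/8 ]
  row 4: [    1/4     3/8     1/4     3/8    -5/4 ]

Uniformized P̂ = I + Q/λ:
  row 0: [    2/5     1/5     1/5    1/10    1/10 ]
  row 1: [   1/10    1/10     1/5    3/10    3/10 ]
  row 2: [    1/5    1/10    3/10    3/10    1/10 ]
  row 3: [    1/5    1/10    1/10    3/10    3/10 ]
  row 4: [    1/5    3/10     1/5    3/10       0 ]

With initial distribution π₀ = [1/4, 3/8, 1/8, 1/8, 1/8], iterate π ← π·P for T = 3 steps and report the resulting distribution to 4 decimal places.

t=0: π = [0.2500, 0.3750, 0.1250, 0.1250, 0.1250]
t=1: π = [0.2125, 0.1500, 0.2000, 0.2500, 0.1875]
t=2: π = [0.2275, 0.1588, 0.1950, 0.2575, 0.1613]
t=3: π = [0.2296, 0.1550, 0.1938, 0.2545, 0.1671]

π = [0.2296, 0.1550, 0.1938, 0.2545, 0.1671]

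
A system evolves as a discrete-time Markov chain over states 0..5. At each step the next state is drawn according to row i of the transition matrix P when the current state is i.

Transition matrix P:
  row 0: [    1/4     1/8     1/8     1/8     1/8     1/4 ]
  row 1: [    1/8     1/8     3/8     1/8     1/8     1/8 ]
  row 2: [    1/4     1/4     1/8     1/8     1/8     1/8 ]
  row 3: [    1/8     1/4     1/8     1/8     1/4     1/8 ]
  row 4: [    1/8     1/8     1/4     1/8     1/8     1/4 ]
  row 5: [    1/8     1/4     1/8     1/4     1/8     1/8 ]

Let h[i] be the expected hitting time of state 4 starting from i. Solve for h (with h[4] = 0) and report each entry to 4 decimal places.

First-step conditioning: h[4] = 0; for i ≠ 4, h[i] = 1 + Σ_k P[i][k]·h[k].
  h[0] = 1 + 1/4·h[0] + 1/8·h[1] + 1/8·h[2] + 1/8·h[3] + 1/4·h[5]
  h[1] = 1 + 1/8·h[0] + 1/8·h[1] + 3/8·h[2] + 1/8·h[3] + 1/8·h[5]
  h[2] = 1 + 1/4·h[0] + 1/4·h[1] + 1/8·h[2] + 1/8·h[3] + 1/8·h[5]
  h[3] = 1 + 1/8·h[0] + 1/4·h[1] + 1/8·h[2] + 1/8·h[3] + 1/8·h[5]
  h[5] = 1 + 1/8·h[0] + 1/4·h[1] + 1/8·h[2] + 1/4·h[3] + 1/8·h[5]
Solving the 5×5 linear system over states ≠ 4 gives exactly h = [36928/5289, 12336/1763, 37000/5289, 32384/5289, 0, 12144/1763] (h[4] = 0 is the target).

h = [6.9820, 6.9972, 6.9957, 6.1229, 0.0000, 6.8883]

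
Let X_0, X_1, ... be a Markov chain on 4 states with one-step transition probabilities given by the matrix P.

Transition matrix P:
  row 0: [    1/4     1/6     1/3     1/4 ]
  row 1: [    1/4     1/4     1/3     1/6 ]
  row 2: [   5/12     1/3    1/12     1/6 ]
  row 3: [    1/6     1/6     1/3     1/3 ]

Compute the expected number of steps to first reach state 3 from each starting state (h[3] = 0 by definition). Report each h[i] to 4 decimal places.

First-step conditioning: h[3] = 0; for i ≠ 3, h[i] = 1 + Σ_k P[i][k]·h[k].
  h[0] = 1 + 1/4·h[0] + 1/6·h[1] + 1/3·h[2]
  h[1] = 1 + 1/4·h[0] + 1/4·h[1] + 1/3·h[2]
  h[2] = 1 + 5/12·h[0] + 1/3·h[1] + 1/12·h[2]
Solving the 3×3 linear system over states ≠ 3 gives exactly h = [1980/413, 2160/413, 2136/413, 0] (h[3] = 0 is the target).

h = [4.7942, 5.2300, 5.1719, 0.0000]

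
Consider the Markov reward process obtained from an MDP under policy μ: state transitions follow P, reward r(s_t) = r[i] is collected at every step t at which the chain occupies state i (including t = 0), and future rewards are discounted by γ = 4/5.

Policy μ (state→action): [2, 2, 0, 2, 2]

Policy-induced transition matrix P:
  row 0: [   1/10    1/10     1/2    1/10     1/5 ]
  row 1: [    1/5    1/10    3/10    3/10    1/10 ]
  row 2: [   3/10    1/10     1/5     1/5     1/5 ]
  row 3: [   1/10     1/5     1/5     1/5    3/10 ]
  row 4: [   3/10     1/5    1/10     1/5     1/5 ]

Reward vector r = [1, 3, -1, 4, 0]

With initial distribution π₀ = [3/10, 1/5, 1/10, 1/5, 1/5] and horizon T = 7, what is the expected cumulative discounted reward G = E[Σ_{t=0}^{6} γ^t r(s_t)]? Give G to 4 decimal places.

G = 4.9284

t=0: π = [0.3000, 0.2000, 0.1000, 0.2000, 0.2000], E[r] = 1.6000, γ^t·E[r] = 1.600000, running G = 1.600000
t=1: π = [0.1800, 0.1400, 0.2900, 0.1900, 0.2000], E[r] = 1.0700, γ^t·E[r] = 0.856000, running G = 2.456000
t=2: π = [0.2120, 0.1390, 0.2480, 0.1960, 0.2050], E[r] = 1.1650, γ^t·E[r] = 0.745600, running G = 3.201600
t=3: π = [0.2045, 0.1401, 0.2570, 0.1927, 0.2057], E[r] = 1.1386, γ^t·E[r] = 0.582963, running G = 3.784563
t=4: π = [0.2066, 0.1398, 0.2548, 0.1936, 0.2053], E[r] = 1.1455, γ^t·E[r] = 0.469205, running G = 4.253768
t=5: π = [0.2060, 0.1399, 0.2554, 0.1933, 0.2054], E[r] = 1.1435, γ^t·E[r] = 0.374713, running G = 4.628481
t=6: π = [0.2061, 0.1399, 0.2552, 0.1934, 0.2053], E[r] = 1.1441, γ^t·E[r] = 0.299909, running G = 4.928390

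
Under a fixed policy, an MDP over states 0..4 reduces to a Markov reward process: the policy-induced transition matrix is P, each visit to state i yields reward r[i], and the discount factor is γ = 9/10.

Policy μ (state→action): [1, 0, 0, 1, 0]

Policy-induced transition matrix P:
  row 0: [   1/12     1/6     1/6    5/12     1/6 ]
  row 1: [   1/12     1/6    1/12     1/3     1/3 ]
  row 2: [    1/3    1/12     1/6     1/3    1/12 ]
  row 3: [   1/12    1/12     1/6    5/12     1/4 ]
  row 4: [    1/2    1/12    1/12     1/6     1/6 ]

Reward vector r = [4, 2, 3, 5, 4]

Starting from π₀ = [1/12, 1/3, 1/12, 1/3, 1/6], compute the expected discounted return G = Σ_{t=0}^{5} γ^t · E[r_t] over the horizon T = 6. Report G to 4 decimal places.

G = 18.2646

t=0: π = [0.0833, 0.3333, 0.0833, 0.3333, 0.1667], E[r] = 3.5833, γ^t·E[r] = 3.583333, running G = 3.583333
t=1: π = [0.1736, 0.1181, 0.1250, 0.3403, 0.2431], E[r] = 3.9792, γ^t·E[r] = 3.581250, running G = 7.164583
t=2: π = [0.2159, 0.1076, 0.1366, 0.3356, 0.2043], E[r] = 3.9838, γ^t·E[r] = 3.226875, running G = 10.391458
t=3: π = [0.2026, 0.1103, 0.1407, 0.3452, 0.2012], E[r] = 3.9840, γ^t·E[r] = 2.904328, running G = 13.295786
t=4: π = [0.2023, 0.1094, 0.1407, 0.3455, 0.2021], E[r] = 3.9859, γ^t·E[r] = 2.615169, running G = 15.910955
t=5: π = [0.2027, 0.1093, 0.1407, 0.3453, 0.2020], E[r] = 3.9860, γ^t·E[r] = 2.353674, running G = 18.264630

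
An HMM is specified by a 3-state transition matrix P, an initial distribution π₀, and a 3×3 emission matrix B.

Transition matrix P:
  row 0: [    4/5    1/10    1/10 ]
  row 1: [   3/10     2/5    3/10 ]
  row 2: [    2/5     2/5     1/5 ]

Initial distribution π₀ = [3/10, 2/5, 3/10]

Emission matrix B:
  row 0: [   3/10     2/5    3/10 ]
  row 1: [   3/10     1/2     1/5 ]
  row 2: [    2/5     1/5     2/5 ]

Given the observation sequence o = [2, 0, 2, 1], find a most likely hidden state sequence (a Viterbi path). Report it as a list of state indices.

path = [0, 0, 0, 0]

t=0: δ = [9.000e-02, 8.000e-02, 1.200e-01]  (obs o_0=2)
t=1: δ = [2.160e-02, 1.440e-02, 9.600e-03]  ψ = [0, 2, 1]  (obs o_1=0)
t=2: δ = [5.184e-03, 1.152e-03, 1.728e-03]  ψ = [0, 1, 1]  (obs o_2=2)
t=3: δ = [1.659e-03, 3.456e-04, 1.037e-04]  ψ = [0, 2, 0]  (obs o_3=1)
backtrack: best end state = 0; path = [0, 0, 0, 0]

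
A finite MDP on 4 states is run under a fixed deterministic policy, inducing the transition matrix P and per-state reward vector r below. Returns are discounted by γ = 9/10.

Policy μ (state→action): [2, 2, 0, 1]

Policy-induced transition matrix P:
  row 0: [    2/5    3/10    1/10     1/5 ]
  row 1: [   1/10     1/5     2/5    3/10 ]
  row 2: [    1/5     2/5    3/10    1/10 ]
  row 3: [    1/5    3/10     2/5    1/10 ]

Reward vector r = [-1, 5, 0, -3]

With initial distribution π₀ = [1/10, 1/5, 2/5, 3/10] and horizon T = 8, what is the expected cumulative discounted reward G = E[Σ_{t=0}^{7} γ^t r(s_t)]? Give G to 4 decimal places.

G = 3.6883

t=0: π = [0.1000, 0.2000, 0.4000, 0.3000], E[r] = 0.0000, γ^t·E[r] = 0.000000, running G = 0.000000
t=1: π = [0.2000, 0.3200, 0.3300, 0.1500], E[r] = 0.9500, γ^t·E[r] = 0.855000, running G = 0.855000
t=2: π = [0.2080, 0.3010, 0.3070, 0.1840], E[r] = 0.7450, γ^t·E[r] = 0.603450, running G = 1.458450
t=3: π = [0.2115, 0.3006, 0.3069, 0.1810], E[r] = 0.7485, γ^t·E[r] = 0.545657, running G = 2.004107
t=4: π = [0.2122, 0.3006, 0.3059, 0.1813], E[r] = 0.7471, γ^t·E[r] = 0.490172, running G = 2.494279
t=5: π = [0.2124, 0.3005, 0.3057, 0.1814], E[r] = 0.7462, γ^t·E[r] = 0.440612, running G = 2.934891
t=6: π = [0.2124, 0.3005, 0.3057, 0.1813], E[r] = 0.7462, γ^t·E[r] = 0.396538, running G = 3.331428
t=7: π = [0.2124, 0.3005, 0.3057, 0.1813], E[r] = 0.7461, γ^t·E[r] = 0.356867, running G = 3.688296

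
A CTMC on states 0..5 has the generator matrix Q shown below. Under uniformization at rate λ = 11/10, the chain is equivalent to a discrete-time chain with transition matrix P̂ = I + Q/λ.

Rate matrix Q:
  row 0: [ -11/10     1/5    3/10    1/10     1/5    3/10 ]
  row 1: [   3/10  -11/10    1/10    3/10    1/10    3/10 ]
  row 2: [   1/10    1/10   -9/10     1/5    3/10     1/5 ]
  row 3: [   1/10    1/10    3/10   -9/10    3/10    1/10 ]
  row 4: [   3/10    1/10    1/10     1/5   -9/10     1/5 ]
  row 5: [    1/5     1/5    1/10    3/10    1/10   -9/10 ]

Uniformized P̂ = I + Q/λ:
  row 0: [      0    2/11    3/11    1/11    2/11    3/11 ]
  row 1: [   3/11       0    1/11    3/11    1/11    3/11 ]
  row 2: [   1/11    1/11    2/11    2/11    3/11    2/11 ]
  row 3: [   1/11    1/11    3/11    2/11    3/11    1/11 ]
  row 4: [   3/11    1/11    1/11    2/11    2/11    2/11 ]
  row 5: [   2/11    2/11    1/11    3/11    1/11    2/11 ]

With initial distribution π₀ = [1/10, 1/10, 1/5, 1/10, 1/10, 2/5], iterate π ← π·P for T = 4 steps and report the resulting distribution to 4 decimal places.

t=0: π = [0.1000, 0.1000, 0.2000, 0.1000, 0.1000, 0.4000]
t=1: π = [0.1545, 0.1273, 0.1455, 0.2182, 0.1636, 0.1909]
t=2: π = [0.1471, 0.1107, 0.1719, 0.1967, 0.1860, 0.1876]
t=3: π = [0.1485, 0.1113, 0.1690, 0.1956, 0.1882, 0.1874]
t=4: π = [0.1489, 0.1113, 0.1688, 0.1955, 0.1878, 0.1877]

π = [0.1489, 0.1113, 0.1688, 0.1955, 0.1878, 0.1877]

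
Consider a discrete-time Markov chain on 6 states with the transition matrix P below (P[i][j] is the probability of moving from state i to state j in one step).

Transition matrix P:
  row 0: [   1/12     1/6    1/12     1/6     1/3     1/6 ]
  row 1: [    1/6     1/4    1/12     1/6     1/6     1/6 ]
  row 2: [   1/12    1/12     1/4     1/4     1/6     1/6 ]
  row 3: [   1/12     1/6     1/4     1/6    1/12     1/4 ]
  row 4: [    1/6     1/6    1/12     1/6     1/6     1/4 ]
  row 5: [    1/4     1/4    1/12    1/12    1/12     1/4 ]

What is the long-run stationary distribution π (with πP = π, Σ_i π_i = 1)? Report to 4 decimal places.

π = [0.1476, 0.1890, 0.1320, 0.1601, 0.1603, 0.2109]

Balance equations π_j = Σ_i π_i·P[i][j]:
  π_0 = 1/12·π_0 + 1/6·π_1 + 1/12·π_2 + 1/12·π_3 + 1/6·π_4 + 1/4·π_5
  π_1 = 1/6·π_0 + 1/4·π_1 + 1/12·π_2 + 1/6·π_3 + 1/6·π_4 + 1/4·π_5
  π_2 = 1/12·π_0 + 1/12·π_1 + 1/4·π_2 + 1/4·π_3 + 1/12·π_4 + 1/12·π_5
  π_3 = 1/6·π_0 + 1/6·π_1 + 1/4·π_2 + 1/6·π_3 + 1/6·π_4 + 1/12·π_5
  π_4 = 1/3·π_0 + 1/6·π_1 + 1/6·π_2 + 1/12·π_3 + 1/6·π_4 + 1/12·π_5
  normalize: π_0 + π_1 + π_2 + π_3 + π_4 + π_5 = 1
Solving the linear system gives exactly π = [30287/205192, 9695/51298, 27089/205192, 32849/205192, 16451/102596, 43285/205192].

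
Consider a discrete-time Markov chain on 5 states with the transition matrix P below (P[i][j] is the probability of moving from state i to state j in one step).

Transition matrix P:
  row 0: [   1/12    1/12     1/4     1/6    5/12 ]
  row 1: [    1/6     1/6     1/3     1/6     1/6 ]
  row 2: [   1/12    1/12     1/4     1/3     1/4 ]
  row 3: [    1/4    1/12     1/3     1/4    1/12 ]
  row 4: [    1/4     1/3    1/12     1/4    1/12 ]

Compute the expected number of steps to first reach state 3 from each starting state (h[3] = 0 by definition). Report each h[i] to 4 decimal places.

h = [4.4500, 4.4378, 3.7403, 0.0000, 4.2583]

First-step conditioning: h[3] = 0; for i ≠ 3, h[i] = 1 + Σ_k P[i][k]·h[k].
  h[0] = 1 + 1/12·h[0] + 1/12·h[1] + 1/4·h[2] + 5/12·h[4]
  h[1] = 1 + 1/6·h[0] + 1/6·h[1] + 1/3·h[2] + 1/6·h[4]
  h[2] = 1 + 1/12·h[0] + 1/12·h[1] + 1/4·h[2] + 1/4·h[4]
  h[4] = 1 + 1/4·h[0] + 1/3·h[1] + 1/12·h[2] + 1/12·h[4]
Solving the 4×4 linear system over states ≠ 3 gives exactly h = [6546/1471, 6528/1471, 5502/1471, 0, 6264/1471] (h[3] = 0 is the target).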